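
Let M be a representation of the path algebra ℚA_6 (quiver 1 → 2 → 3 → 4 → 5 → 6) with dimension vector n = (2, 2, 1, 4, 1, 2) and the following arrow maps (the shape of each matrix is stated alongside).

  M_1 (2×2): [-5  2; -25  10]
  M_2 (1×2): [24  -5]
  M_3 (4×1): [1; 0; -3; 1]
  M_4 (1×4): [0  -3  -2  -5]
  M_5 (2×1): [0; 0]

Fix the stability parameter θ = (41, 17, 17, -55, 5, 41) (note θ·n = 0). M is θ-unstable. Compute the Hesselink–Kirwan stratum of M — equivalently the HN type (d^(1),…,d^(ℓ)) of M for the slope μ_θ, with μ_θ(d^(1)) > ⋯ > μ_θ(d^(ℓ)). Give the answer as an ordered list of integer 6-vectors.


Via rank(M_{q-1}∘⋯∘M_p): M ≅ I[1,1], I[1,5], I[2,2], I[4,4]^3, I[6,6]^2.
μ_θ-semistable layers: μ^(1)=41; μ^(2)=17; μ^(3)=5; μ^(4)=-55

((1, 0, 0, 0, 0, 2); (0, 1, 0, 0, 0, 0); (1, 1, 1, 1, 1, 0); (0, 0, 0, 3, 0, 0))


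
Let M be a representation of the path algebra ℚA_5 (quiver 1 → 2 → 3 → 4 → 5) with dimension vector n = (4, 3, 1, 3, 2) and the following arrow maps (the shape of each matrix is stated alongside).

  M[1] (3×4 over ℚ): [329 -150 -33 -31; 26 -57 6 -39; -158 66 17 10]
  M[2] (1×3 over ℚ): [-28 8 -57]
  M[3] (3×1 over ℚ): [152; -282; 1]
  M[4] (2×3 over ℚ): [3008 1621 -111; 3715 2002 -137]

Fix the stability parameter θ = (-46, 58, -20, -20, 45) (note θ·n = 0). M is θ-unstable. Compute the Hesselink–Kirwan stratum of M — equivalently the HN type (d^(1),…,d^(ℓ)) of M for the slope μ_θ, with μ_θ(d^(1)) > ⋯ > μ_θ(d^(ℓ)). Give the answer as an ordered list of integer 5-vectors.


Interval decomposition of M: I[1,1], I[1,2]^2, I[1,5], I[4,4], I[4,5].
HN type (ℓ=5): μ^(1)=58; μ^(2)=45; μ^(3)=6; μ^(4)=-20; μ^(5)=-46

((0, 2, 0, 0, 0); (0, 0, 0, 0, 2); (0, 1, 1, 1, 0); (0, 0, 0, 2, 0); (4, 0, 0, 0, 0))


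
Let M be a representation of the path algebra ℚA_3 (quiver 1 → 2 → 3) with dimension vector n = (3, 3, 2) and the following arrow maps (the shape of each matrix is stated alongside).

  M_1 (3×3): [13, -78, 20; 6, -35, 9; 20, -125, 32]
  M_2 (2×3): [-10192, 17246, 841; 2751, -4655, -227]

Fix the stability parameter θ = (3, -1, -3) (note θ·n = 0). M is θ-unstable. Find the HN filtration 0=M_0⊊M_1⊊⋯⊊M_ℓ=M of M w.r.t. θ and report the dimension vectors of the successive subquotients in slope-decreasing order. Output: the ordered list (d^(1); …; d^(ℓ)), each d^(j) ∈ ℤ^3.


Barcode: M ≅ I[1,2], I[1,3]^2. HN layers by μ_θ (2 steps, strictly decreasing):
  μ^(1)=1; μ^(2)=-1/3

((1, 1, 0); (2, 2, 2))


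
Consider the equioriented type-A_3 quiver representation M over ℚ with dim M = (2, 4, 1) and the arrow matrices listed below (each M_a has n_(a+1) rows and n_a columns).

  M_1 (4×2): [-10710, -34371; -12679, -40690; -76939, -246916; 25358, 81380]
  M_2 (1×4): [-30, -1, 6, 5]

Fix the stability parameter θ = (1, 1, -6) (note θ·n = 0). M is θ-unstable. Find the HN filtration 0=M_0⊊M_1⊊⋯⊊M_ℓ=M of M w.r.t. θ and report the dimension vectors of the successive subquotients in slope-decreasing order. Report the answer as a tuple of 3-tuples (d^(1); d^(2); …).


Barcode: M ≅ I[1,2], I[1,3], I[2,2]^2. HN layers by μ_θ (2 steps, strictly decreasing):
  μ^(1)=1; μ^(2)=-4/3

((1, 3, 0); (1, 1, 1))


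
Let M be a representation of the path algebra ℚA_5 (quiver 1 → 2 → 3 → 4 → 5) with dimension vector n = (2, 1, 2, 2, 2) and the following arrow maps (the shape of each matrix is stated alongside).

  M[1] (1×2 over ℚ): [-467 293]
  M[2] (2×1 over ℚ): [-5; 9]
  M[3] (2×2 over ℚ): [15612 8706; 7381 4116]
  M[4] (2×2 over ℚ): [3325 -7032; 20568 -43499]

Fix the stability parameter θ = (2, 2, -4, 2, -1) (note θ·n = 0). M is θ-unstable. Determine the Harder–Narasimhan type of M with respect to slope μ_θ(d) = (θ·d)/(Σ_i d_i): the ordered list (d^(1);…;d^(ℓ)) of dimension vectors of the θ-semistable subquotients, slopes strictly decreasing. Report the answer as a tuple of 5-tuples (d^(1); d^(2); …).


Via rank(M_{q-1}∘⋯∘M_p): M ≅ I[1,1], I[1,5], I[3,5].
μ_θ-semistable layers: μ^(1)=2; μ^(2)=1/2; μ^(3)=0; μ^(4)=-4

((1, 0, 0, 0, 0); (0, 0, 0, 2, 2); (1, 1, 1, 0, 0); (0, 0, 1, 0, 0))


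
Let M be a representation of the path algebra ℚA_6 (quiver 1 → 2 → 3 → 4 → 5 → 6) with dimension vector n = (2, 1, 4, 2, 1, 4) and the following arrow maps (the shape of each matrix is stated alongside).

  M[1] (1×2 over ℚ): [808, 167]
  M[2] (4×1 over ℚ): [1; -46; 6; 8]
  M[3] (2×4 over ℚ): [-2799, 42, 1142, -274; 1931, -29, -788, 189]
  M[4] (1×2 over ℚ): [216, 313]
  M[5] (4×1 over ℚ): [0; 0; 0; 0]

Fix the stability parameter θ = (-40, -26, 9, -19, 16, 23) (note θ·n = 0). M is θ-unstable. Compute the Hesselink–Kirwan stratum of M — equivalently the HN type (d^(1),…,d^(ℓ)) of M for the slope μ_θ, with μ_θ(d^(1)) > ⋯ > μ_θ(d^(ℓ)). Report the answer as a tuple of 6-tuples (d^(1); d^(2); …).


Barcode: M ≅ I[1,1], I[1,5], I[3,3]^2, I[3,4], I[6,6]^4. HN layers by μ_θ (6 steps, strictly decreasing):
  μ^(1)=23; μ^(2)=16; μ^(3)=9; μ^(4)=-5; μ^(5)=-26; μ^(6)=-40

((0, 0, 0, 0, 0, 4); (0, 0, 0, 0, 1, 0); (0, 0, 2, 0, 0, 0); (0, 0, 2, 2, 0, 0); (0, 1, 0, 0, 0, 0); (2, 0, 0, 0, 0, 0))


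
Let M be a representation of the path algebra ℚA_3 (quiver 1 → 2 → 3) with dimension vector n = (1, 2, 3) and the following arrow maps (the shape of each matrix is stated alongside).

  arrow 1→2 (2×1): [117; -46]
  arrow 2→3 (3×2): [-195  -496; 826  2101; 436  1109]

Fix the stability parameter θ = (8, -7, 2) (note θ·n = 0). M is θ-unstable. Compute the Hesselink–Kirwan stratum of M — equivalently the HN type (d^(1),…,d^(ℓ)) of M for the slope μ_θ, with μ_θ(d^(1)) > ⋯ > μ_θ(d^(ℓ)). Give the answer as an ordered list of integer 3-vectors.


Interval decomposition of M: I[1,3], I[2,3], I[3,3].
HN type (ℓ=3): μ^(1)=2; μ^(2)=1/2; μ^(3)=-7

((0, 0, 3); (1, 1, 0); (0, 1, 0))


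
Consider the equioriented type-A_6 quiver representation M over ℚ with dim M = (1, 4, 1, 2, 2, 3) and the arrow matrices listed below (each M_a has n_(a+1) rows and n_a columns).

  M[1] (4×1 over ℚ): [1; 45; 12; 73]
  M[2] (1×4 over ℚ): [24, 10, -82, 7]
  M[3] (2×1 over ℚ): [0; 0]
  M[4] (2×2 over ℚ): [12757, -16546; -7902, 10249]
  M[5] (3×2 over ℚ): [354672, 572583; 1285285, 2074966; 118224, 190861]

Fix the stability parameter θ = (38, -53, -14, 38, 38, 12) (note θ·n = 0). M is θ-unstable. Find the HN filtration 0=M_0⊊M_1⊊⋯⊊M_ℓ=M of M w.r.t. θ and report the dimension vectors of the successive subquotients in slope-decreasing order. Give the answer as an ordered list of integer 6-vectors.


Via rank(M_{q-1}∘⋯∘M_p): M ≅ I[1,3], I[2,2]^3, I[4,6]^2, I[6,6].
μ_θ-semistable layers: μ^(1)=88/3; μ^(2)=12; μ^(3)=-29/3; μ^(4)=-53

((0, 0, 0, 2, 2, 2); (0, 0, 0, 0, 0, 1); (1, 1, 1, 0, 0, 0); (0, 3, 0, 0, 0, 0))


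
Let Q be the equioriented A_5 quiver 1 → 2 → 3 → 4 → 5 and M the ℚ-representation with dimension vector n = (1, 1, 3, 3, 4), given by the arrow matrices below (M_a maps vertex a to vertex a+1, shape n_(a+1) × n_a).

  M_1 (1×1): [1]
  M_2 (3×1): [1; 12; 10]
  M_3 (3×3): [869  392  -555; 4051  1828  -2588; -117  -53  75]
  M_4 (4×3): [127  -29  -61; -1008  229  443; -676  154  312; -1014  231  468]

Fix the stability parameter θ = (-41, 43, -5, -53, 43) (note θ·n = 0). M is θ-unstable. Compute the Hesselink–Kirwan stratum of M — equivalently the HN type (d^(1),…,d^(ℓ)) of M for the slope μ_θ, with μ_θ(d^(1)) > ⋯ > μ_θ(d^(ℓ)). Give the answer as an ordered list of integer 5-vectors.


Barcode: M ≅ I[1,5], I[3,5]^2, I[5,5]. HN layers by μ_θ (4 steps, strictly decreasing):
  μ^(1)=43; μ^(2)=-5; μ^(3)=-29; μ^(4)=-41

((0, 0, 0, 0, 4); (0, 1, 1, 1, 0); (0, 0, 2, 2, 0); (1, 0, 0, 0, 0))


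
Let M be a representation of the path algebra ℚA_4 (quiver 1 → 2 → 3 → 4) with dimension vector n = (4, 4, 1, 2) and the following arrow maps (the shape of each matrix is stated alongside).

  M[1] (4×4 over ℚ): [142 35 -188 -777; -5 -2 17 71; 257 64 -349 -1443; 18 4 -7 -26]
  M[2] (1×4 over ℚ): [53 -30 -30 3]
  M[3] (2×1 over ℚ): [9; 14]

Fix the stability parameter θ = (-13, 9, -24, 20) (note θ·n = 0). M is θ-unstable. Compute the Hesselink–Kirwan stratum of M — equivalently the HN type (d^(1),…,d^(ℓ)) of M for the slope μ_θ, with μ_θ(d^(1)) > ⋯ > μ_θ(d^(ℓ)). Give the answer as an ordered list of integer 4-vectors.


Via rank(M_{q-1}∘⋯∘M_p): M ≅ I[1,2]^3, I[1,4], I[4,4].
μ_θ-semistable layers: μ^(1)=20; μ^(2)=9; μ^(3)=-15/2; μ^(4)=-13

((0, 0, 0, 2); (0, 3, 0, 0); (0, 1, 1, 0); (4, 0, 0, 0))


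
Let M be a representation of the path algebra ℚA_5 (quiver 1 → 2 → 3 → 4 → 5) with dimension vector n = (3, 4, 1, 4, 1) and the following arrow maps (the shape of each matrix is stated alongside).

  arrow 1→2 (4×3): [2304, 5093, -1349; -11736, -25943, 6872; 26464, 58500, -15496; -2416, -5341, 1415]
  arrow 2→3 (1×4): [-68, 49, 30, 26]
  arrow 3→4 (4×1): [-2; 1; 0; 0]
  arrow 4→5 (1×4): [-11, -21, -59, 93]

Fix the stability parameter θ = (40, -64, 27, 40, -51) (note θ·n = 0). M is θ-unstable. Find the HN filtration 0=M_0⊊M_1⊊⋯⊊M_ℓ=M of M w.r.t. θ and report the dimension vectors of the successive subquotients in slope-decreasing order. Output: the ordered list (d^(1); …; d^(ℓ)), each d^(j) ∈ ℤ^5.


Barcode: M ≅ I[1,1], I[1,2], I[1,5], I[2,2]^2, I[4,4]^3. HN layers by μ_θ (4 steps, strictly decreasing):
  μ^(1)=40; μ^(2)=16/3; μ^(3)=-12; μ^(4)=-64

((1, 0, 0, 3, 0); (0, 0, 1, 1, 1); (2, 2, 0, 0, 0); (0, 2, 0, 0, 0))


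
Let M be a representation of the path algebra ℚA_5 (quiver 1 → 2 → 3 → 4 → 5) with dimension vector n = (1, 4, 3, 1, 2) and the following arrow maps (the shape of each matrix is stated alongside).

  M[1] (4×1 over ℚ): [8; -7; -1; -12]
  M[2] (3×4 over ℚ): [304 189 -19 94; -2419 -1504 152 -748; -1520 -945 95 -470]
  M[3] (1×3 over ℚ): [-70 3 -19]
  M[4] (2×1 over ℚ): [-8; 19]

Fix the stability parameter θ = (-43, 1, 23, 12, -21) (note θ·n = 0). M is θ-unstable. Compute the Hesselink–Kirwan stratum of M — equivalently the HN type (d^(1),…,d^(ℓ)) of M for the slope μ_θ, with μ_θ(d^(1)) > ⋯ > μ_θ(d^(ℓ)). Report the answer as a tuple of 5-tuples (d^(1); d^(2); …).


Via rank(M_{q-1}∘⋯∘M_p): M ≅ I[1,2], I[2,2], I[2,3], I[2,5], I[3,3], I[5,5].
μ_θ-semistable layers: μ^(1)=23; μ^(2)=14/3; μ^(3)=1; μ^(4)=-21; μ^(5)=-43

((0, 0, 2, 0, 0); (0, 0, 1, 1, 1); (0, 4, 0, 0, 0); (0, 0, 0, 0, 1); (1, 0, 0, 0, 0))


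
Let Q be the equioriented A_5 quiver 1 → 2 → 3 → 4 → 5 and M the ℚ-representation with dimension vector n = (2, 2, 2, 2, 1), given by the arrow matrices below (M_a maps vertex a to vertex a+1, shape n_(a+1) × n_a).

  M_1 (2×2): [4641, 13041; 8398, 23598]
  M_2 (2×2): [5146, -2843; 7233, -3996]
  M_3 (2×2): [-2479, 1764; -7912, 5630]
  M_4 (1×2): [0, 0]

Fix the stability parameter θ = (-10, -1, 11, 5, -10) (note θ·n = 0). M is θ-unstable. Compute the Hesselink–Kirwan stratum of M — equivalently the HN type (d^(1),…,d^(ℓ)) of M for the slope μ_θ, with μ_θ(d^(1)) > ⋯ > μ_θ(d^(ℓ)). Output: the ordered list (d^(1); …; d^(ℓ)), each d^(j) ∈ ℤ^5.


Via rank(M_{q-1}∘⋯∘M_p): M ≅ I[1,1], I[1,4], I[2,4], I[5,5].
μ_θ-semistable layers: μ^(1)=8; μ^(2)=-1; μ^(3)=-10

((0, 0, 2, 2, 0); (0, 2, 0, 0, 0); (2, 0, 0, 0, 1))


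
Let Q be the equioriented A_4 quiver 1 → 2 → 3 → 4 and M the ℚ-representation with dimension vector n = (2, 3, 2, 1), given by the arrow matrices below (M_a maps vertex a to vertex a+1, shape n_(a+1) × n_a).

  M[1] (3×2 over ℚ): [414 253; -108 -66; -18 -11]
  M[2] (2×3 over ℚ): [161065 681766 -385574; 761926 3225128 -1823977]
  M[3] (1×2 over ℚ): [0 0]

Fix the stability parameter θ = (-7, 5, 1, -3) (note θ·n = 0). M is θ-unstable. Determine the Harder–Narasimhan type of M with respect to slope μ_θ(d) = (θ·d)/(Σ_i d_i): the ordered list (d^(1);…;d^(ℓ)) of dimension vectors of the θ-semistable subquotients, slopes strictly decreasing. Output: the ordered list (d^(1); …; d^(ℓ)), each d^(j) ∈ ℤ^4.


Barcode: M ≅ I[1,1], I[1,3], I[2,2], I[2,3], I[4,4]. HN layers by μ_θ (4 steps, strictly decreasing):
  μ^(1)=5; μ^(2)=3; μ^(3)=-3; μ^(4)=-7

((0, 1, 0, 0); (0, 2, 2, 0); (0, 0, 0, 1); (2, 0, 0, 0))


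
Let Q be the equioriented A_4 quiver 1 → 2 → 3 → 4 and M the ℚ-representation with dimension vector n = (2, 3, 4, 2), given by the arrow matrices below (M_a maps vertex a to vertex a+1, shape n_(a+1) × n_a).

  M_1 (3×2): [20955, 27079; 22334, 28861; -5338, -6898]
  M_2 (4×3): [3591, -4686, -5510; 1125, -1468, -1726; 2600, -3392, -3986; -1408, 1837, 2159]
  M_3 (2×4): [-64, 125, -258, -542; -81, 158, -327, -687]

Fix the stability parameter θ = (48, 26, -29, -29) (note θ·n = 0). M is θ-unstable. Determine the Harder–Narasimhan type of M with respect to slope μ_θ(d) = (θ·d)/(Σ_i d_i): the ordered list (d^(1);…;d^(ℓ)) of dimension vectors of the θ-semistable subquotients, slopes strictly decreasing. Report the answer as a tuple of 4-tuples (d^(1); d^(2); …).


Interval decomposition of M: I[1,4]^2, I[2,3], I[3,3].
HN type (ℓ=3): μ^(1)=4; μ^(2)=-3/2; μ^(3)=-29

((2, 2, 2, 2); (0, 1, 1, 0); (0, 0, 1, 0))


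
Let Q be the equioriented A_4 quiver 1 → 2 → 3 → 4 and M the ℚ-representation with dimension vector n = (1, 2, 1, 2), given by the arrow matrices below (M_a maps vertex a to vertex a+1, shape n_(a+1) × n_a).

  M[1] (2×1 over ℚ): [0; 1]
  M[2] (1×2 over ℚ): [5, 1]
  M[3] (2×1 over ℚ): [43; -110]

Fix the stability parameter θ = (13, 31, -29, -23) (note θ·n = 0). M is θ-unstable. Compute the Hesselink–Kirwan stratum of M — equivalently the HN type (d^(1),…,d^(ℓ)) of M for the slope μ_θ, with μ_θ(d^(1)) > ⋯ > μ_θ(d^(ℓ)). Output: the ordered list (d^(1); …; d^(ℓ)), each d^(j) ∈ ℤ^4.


Barcode: M ≅ I[1,4], I[2,2], I[4,4]. HN layers by μ_θ (3 steps, strictly decreasing):
  μ^(1)=31; μ^(2)=-2; μ^(3)=-23

((0, 1, 0, 0); (1, 1, 1, 1); (0, 0, 0, 1))


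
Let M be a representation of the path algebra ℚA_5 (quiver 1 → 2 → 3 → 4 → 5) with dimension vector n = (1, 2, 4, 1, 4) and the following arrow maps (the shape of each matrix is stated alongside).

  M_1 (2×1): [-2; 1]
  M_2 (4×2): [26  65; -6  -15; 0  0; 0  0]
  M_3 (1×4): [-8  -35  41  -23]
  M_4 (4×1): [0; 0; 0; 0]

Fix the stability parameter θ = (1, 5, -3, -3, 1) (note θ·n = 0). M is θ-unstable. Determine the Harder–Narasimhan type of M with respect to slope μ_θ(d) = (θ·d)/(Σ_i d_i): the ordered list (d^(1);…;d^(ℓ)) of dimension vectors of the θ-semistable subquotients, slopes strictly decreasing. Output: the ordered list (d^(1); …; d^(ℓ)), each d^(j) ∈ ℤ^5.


Interval decomposition of M: I[1,4], I[2,2], I[3,3]^3, I[5,5]^4.
HN type (ℓ=4): μ^(1)=5; μ^(2)=1; μ^(3)=0; μ^(4)=-3

((0, 1, 0, 0, 0); (0, 0, 0, 0, 4); (1, 1, 1, 1, 0); (0, 0, 3, 0, 0))


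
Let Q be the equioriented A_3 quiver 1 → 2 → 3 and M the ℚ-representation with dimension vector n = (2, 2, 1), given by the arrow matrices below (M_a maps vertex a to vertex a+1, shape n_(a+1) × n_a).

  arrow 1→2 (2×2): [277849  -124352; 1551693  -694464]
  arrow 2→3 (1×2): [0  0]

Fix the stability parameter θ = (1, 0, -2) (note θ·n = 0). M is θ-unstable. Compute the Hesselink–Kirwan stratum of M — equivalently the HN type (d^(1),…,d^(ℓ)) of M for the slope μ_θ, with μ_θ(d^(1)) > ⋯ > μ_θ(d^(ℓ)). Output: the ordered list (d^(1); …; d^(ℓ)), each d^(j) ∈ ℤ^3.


Via rank(M_{q-1}∘⋯∘M_p): M ≅ I[1,1], I[1,2], I[2,2], I[3,3].
μ_θ-semistable layers: μ^(1)=1; μ^(2)=1/2; μ^(3)=0; μ^(4)=-2

((1, 0, 0); (1, 1, 0); (0, 1, 0); (0, 0, 1))


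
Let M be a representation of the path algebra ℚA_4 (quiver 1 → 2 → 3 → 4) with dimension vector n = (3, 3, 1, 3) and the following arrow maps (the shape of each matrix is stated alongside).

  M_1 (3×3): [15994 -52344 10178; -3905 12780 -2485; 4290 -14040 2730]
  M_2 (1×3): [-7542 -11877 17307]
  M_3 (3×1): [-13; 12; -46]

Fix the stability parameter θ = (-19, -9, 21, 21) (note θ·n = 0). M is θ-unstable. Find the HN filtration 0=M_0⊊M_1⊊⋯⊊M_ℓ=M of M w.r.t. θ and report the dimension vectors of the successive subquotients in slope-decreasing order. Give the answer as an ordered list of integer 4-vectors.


Barcode: M ≅ I[1,1]^2, I[1,4], I[2,2]^2, I[4,4]^2. HN layers by μ_θ (3 steps, strictly decreasing):
  μ^(1)=21; μ^(2)=-9; μ^(3)=-19

((0, 0, 1, 3); (0, 3, 0, 0); (3, 0, 0, 0))


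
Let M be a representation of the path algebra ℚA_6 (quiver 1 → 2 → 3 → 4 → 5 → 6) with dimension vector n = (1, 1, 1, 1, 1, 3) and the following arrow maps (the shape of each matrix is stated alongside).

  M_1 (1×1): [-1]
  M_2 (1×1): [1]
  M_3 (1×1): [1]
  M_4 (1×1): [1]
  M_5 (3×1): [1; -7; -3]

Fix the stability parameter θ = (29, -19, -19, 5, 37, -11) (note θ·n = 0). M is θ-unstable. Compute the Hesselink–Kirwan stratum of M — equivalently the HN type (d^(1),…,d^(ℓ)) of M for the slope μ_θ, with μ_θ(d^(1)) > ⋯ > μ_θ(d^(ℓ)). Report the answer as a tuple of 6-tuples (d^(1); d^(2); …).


Barcode: M ≅ I[1,6], I[6,6]^2. HN layers by μ_θ (4 steps, strictly decreasing):
  μ^(1)=13; μ^(2)=5; μ^(3)=-3; μ^(4)=-11

((0, 0, 0, 0, 1, 1); (0, 0, 0, 1, 0, 0); (1, 1, 1, 0, 0, 0); (0, 0, 0, 0, 0, 2))


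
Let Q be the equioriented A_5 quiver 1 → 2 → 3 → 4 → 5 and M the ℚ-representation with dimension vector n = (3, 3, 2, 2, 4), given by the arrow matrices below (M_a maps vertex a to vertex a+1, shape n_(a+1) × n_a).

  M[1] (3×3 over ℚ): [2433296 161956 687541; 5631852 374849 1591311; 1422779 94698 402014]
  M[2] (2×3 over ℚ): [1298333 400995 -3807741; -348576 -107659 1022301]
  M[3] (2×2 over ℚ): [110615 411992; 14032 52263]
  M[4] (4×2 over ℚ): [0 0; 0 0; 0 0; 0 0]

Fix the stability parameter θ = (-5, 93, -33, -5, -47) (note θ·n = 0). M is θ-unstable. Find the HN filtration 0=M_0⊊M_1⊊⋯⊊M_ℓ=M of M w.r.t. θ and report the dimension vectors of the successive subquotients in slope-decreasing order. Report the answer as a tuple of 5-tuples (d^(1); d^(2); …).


Via rank(M_{q-1}∘⋯∘M_p): M ≅ I[1,2], I[1,4]^2, I[5,5]^4.
μ_θ-semistable layers: μ^(1)=93; μ^(2)=55/3; μ^(3)=-5; μ^(4)=-47

((0, 1, 0, 0, 0); (0, 2, 2, 2, 0); (3, 0, 0, 0, 0); (0, 0, 0, 0, 4))


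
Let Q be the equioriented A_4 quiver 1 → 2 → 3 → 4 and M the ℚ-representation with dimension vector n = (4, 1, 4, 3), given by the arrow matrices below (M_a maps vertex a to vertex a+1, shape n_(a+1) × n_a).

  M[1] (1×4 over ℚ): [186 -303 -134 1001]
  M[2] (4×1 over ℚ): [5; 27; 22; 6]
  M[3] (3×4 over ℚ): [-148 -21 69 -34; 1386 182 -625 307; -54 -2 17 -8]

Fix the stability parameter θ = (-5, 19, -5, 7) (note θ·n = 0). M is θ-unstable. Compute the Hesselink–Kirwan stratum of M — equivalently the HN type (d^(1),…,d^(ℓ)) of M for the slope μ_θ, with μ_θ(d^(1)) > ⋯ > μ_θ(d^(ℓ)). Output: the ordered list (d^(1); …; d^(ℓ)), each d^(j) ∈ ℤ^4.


Via rank(M_{q-1}∘⋯∘M_p): M ≅ I[1,1]^3, I[1,4], I[3,3], I[3,4]^2.
μ_θ-semistable layers: μ^(1)=7; μ^(2)=-5

((0, 1, 1, 3); (4, 0, 3, 0))


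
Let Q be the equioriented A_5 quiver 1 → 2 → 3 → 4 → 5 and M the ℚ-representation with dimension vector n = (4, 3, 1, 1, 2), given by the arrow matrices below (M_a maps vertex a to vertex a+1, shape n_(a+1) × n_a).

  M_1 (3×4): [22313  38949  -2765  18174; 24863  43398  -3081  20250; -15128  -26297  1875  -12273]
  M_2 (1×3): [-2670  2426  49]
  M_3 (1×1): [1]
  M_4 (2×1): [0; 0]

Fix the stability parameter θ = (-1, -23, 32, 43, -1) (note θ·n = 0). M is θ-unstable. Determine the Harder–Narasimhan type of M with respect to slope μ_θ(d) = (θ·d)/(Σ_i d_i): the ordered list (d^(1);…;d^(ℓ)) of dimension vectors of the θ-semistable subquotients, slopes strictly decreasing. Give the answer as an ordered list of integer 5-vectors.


Via rank(M_{q-1}∘⋯∘M_p): M ≅ I[1,1], I[1,2]^2, I[1,4], I[5,5]^2.
μ_θ-semistable layers: μ^(1)=43; μ^(2)=32; μ^(3)=-1; μ^(4)=-12

((0, 0, 0, 1, 0); (0, 0, 1, 0, 0); (1, 0, 0, 0, 2); (3, 3, 0, 0, 0))


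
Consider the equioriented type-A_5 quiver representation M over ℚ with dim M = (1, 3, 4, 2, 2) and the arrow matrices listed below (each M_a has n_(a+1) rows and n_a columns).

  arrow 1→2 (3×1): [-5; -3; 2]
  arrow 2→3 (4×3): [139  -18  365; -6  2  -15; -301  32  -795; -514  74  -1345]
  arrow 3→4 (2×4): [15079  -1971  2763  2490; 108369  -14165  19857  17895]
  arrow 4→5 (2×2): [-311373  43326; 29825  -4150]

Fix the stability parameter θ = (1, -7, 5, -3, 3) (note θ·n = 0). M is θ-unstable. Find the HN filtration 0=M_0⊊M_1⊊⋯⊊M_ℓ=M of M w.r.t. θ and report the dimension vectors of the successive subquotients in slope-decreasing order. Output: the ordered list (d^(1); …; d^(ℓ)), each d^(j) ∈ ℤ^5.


Barcode: M ≅ I[1,5], I[2,3], I[2,4], I[3,3], I[5,5]. HN layers by μ_θ (5 steps, strictly decreasing):
  μ^(1)=5; μ^(2)=3; μ^(3)=1; μ^(4)=-3; μ^(5)=-7

((0, 0, 2, 0, 0); (0, 0, 0, 0, 2); (0, 0, 2, 2, 0); (1, 1, 0, 0, 0); (0, 2, 0, 0, 0))


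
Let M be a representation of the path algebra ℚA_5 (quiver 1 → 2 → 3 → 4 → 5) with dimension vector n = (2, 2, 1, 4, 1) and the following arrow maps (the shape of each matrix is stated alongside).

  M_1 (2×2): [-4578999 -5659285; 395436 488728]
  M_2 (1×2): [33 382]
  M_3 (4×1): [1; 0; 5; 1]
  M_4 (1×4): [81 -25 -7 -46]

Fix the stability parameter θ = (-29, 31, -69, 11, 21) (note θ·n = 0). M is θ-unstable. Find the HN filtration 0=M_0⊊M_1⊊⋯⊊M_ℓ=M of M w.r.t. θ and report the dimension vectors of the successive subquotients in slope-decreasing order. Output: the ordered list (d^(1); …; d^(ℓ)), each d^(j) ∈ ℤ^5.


Via rank(M_{q-1}∘⋯∘M_p): M ≅ I[1,2], I[1,4], I[4,4]^2, I[4,5].
μ_θ-semistable layers: μ^(1)=31; μ^(2)=21; μ^(3)=11; μ^(4)=-19; μ^(5)=-29

((0, 1, 0, 0, 0); (0, 0, 0, 0, 1); (0, 0, 0, 4, 0); (0, 1, 1, 0, 0); (2, 0, 0, 0, 0))


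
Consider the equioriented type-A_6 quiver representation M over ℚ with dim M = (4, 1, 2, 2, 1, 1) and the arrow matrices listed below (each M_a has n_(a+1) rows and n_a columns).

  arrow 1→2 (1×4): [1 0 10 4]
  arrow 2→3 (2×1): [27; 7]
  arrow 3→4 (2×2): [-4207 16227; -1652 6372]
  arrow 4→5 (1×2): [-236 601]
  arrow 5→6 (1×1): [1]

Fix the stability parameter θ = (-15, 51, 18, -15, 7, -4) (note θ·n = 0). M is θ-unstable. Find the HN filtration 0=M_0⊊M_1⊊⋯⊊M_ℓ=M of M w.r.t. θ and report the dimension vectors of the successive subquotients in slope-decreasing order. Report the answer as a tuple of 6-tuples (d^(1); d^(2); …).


Interval decomposition of M: I[1,1]^3, I[1,3], I[3,4], I[4,6].
HN type (ℓ=3): μ^(1)=69/2; μ^(2)=3/2; μ^(3)=-15

((0, 1, 1, 0, 0, 0); (0, 0, 1, 1, 1, 1); (4, 0, 0, 1, 0, 0))


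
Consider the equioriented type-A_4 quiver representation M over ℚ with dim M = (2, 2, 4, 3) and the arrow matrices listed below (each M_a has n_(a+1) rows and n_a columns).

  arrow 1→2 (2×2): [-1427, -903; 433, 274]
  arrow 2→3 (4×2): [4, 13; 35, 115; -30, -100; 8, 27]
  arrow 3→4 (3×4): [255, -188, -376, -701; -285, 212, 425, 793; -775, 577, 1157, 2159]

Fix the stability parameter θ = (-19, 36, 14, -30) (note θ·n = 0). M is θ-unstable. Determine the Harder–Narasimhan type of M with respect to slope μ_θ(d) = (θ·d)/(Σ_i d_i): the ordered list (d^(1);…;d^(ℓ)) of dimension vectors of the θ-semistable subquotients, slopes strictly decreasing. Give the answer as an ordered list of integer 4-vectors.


Via rank(M_{q-1}∘⋯∘M_p): M ≅ I[1,3], I[1,4], I[3,4]^2.
μ_θ-semistable layers: μ^(1)=25; μ^(2)=20/3; μ^(3)=-8; μ^(4)=-19

((0, 1, 1, 0); (0, 1, 1, 1); (0, 0, 2, 2); (2, 0, 0, 0))


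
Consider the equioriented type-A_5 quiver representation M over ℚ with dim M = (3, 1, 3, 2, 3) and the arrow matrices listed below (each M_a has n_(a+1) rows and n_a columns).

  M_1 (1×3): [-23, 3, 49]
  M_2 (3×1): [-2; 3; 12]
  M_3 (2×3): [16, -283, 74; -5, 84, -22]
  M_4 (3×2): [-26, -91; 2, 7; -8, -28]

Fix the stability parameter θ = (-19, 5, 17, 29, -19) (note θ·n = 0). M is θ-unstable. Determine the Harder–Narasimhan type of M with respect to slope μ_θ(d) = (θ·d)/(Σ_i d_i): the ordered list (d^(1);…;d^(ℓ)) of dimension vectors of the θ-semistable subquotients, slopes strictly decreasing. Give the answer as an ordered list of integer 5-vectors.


Interval decomposition of M: I[1,1]^2, I[1,4], I[3,3], I[3,5], I[5,5]^2.
HN type (ℓ=5): μ^(1)=29; μ^(2)=17; μ^(3)=9; μ^(4)=5; μ^(5)=-19

((0, 0, 0, 1, 0); (0, 0, 2, 0, 0); (0, 0, 1, 1, 1); (0, 1, 0, 0, 0); (3, 0, 0, 0, 2))


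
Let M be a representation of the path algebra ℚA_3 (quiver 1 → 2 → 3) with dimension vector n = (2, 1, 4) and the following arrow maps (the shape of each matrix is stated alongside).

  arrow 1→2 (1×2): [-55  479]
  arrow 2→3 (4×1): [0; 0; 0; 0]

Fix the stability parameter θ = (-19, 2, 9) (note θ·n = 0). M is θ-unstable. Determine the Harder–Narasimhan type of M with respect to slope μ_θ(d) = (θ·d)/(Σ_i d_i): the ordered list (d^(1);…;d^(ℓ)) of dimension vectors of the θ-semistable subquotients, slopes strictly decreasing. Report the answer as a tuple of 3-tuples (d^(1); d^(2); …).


Interval decomposition of M: I[1,1], I[1,2], I[3,3]^4.
HN type (ℓ=3): μ^(1)=9; μ^(2)=2; μ^(3)=-19

((0, 0, 4); (0, 1, 0); (2, 0, 0))


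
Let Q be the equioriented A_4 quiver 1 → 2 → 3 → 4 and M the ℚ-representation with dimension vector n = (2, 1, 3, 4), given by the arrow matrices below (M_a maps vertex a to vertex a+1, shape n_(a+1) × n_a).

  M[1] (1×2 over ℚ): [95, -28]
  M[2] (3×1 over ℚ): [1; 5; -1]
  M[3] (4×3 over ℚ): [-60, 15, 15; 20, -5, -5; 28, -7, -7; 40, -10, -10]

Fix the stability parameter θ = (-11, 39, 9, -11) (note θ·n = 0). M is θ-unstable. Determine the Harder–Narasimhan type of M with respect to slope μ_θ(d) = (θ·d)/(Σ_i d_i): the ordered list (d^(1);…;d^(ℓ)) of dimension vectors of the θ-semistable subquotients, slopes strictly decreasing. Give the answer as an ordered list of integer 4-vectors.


Interval decomposition of M: I[1,1], I[1,3], I[3,3], I[3,4], I[4,4]^3.
HN type (ℓ=4): μ^(1)=24; μ^(2)=9; μ^(3)=-1; μ^(4)=-11

((0, 1, 1, 0); (0, 0, 1, 0); (0, 0, 1, 1); (2, 0, 0, 3))


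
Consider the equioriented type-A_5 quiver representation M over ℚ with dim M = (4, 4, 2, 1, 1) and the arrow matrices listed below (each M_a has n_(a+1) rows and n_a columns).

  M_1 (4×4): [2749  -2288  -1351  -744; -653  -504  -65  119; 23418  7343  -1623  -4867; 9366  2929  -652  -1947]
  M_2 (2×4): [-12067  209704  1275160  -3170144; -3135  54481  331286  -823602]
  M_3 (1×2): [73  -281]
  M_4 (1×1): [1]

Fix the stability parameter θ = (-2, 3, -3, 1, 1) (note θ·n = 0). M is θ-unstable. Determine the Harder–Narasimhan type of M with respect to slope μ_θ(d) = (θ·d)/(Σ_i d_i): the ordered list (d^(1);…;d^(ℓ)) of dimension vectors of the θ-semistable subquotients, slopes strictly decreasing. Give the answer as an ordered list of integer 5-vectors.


Barcode: M ≅ I[1,2]^2, I[1,3], I[1,5]. HN layers by μ_θ (4 steps, strictly decreasing):
  μ^(1)=3; μ^(2)=1; μ^(3)=0; μ^(4)=-2

((0, 2, 0, 0, 0); (0, 0, 0, 1, 1); (0, 2, 2, 0, 0); (4, 0, 0, 0, 0))


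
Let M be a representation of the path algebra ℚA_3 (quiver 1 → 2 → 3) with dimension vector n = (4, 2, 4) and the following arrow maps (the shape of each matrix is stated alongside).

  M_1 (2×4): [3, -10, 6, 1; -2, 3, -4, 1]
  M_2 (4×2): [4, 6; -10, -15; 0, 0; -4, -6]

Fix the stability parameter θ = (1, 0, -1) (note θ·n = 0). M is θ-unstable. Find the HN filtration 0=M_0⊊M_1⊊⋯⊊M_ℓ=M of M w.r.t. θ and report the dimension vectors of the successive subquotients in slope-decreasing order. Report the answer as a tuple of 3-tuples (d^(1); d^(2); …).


Via rank(M_{q-1}∘⋯∘M_p): M ≅ I[1,1]^2, I[1,2], I[1,3], I[3,3]^3.
μ_θ-semistable layers: μ^(1)=1; μ^(2)=1/2; μ^(3)=0; μ^(4)=-1

((2, 0, 0); (1, 1, 0); (1, 1, 1); (0, 0, 3))


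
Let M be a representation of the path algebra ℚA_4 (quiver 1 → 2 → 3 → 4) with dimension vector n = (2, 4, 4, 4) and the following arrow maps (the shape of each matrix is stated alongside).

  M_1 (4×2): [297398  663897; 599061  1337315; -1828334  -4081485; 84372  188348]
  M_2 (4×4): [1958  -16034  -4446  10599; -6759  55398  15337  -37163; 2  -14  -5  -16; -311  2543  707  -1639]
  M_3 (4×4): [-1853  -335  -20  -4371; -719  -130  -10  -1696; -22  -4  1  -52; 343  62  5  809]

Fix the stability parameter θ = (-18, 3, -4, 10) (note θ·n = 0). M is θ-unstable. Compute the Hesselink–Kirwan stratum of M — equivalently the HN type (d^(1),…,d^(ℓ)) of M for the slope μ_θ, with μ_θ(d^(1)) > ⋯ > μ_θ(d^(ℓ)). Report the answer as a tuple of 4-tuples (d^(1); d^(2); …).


Barcode: M ≅ I[1,4]^2, I[2,4]^2. HN layers by μ_θ (3 steps, strictly decreasing):
  μ^(1)=10; μ^(2)=-1/2; μ^(3)=-18

((0, 0, 0, 4); (0, 4, 4, 0); (2, 0, 0, 0))


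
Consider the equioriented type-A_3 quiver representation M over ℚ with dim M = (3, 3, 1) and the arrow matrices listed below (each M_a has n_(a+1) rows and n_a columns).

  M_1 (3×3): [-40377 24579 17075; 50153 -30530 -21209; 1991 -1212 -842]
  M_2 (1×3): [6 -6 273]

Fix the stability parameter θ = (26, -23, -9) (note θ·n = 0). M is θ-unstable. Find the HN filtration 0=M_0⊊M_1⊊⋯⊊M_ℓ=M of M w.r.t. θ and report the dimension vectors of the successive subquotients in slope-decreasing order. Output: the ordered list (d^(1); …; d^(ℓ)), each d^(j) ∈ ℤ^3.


Barcode: M ≅ I[1,2]^2, I[1,3]. HN layers by μ_θ (2 steps, strictly decreasing):
  μ^(1)=3/2; μ^(2)=-2

((2, 2, 0); (1, 1, 1))


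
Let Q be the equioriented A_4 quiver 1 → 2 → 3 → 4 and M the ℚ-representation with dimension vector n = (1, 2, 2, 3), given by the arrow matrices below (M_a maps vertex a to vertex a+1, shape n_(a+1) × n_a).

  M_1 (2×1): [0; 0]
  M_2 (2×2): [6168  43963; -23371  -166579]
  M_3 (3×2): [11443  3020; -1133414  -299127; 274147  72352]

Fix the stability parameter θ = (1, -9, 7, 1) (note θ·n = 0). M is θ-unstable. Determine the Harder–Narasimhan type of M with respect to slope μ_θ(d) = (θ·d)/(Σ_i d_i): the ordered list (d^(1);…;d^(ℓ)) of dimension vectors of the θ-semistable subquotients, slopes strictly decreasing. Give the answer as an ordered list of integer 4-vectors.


Interval decomposition of M: I[1,1], I[2,4]^2, I[4,4].
HN type (ℓ=3): μ^(1)=4; μ^(2)=1; μ^(3)=-9

((0, 0, 2, 2); (1, 0, 0, 1); (0, 2, 0, 0))


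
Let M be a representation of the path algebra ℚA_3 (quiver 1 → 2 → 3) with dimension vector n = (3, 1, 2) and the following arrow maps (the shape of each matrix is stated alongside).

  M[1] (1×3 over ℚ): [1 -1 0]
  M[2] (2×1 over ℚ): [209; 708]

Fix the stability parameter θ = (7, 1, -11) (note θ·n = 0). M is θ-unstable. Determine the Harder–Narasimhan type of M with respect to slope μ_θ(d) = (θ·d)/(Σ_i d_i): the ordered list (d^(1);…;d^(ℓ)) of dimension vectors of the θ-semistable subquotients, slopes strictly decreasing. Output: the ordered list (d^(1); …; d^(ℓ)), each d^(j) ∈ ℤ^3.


Barcode: M ≅ I[1,1]^2, I[1,3], I[3,3]. HN layers by μ_θ (3 steps, strictly decreasing):
  μ^(1)=7; μ^(2)=-1; μ^(3)=-11

((2, 0, 0); (1, 1, 1); (0, 0, 1))


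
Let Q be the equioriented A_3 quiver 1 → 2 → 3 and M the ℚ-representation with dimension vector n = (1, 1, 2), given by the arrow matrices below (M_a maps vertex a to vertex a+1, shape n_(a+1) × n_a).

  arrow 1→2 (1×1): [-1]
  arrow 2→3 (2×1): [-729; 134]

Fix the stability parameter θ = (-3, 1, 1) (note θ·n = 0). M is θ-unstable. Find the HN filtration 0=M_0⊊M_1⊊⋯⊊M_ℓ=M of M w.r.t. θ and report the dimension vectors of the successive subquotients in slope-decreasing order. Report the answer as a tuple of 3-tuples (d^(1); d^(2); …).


Via rank(M_{q-1}∘⋯∘M_p): M ≅ I[1,3], I[3,3].
μ_θ-semistable layers: μ^(1)=1; μ^(2)=-3

((0, 1, 2); (1, 0, 0))


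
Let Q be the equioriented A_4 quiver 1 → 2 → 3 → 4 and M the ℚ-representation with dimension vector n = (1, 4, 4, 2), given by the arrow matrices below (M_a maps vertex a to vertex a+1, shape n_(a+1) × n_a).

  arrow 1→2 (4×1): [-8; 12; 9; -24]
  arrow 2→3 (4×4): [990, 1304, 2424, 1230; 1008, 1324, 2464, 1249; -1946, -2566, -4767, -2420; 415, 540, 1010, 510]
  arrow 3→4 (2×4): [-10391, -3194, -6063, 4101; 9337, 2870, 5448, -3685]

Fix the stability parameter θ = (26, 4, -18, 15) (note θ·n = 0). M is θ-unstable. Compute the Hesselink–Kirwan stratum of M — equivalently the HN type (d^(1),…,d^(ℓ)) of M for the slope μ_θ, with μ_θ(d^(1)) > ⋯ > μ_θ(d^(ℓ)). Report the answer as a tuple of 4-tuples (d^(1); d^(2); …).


Via rank(M_{q-1}∘⋯∘M_p): M ≅ I[1,4], I[2,2], I[2,3], I[2,4], I[3,3].
μ_θ-semistable layers: μ^(1)=15; μ^(2)=4; μ^(3)=-7; μ^(4)=-18

((0, 0, 0, 2); (1, 2, 1, 0); (0, 2, 2, 0); (0, 0, 1, 0))


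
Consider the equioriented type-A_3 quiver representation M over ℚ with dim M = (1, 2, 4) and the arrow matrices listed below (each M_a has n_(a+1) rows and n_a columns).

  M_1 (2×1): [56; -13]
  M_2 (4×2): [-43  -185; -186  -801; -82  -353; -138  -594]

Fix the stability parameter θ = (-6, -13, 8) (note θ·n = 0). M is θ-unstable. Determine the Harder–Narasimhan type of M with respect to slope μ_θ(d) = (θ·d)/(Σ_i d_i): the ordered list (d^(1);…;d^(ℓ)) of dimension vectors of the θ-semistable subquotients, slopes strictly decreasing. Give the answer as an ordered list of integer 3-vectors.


Via rank(M_{q-1}∘⋯∘M_p): M ≅ I[1,3], I[2,3], I[3,3]^2.
μ_θ-semistable layers: μ^(1)=8; μ^(2)=-19/2; μ^(3)=-13

((0, 0, 4); (1, 1, 0); (0, 1, 0))


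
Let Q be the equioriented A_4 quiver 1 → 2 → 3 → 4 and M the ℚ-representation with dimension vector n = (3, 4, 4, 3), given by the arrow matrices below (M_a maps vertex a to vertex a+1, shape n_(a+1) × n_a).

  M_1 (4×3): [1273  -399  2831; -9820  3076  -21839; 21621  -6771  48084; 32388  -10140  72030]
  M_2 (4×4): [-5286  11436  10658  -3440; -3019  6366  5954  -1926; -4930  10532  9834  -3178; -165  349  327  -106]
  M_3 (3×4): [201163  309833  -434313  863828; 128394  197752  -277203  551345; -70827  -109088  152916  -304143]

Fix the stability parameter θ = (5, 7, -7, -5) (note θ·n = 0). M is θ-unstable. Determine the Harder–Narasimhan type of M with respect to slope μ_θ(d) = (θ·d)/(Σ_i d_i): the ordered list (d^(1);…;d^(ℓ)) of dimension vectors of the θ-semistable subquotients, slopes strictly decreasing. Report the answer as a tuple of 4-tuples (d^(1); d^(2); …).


Via rank(M_{q-1}∘⋯∘M_p): M ≅ I[1,1], I[1,4]^2, I[2,3], I[2,4].
μ_θ-semistable layers: μ^(1)=5; μ^(2)=0; μ^(3)=-5/3

((1, 0, 0, 0); (2, 3, 3, 2); (0, 1, 1, 1))


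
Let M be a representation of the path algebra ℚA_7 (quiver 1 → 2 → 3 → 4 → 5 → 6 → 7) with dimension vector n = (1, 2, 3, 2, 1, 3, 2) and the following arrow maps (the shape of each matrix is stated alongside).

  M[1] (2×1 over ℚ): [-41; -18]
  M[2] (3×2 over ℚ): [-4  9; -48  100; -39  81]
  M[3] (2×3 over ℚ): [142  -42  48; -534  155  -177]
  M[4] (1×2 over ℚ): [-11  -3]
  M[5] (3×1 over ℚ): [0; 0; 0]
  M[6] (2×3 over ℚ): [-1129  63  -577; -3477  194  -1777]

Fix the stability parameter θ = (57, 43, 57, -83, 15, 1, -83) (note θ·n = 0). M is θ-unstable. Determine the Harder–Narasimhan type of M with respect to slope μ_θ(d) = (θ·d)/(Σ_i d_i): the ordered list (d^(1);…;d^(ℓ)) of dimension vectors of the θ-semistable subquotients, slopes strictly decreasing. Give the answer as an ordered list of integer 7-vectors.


Barcode: M ≅ I[1,5], I[2,4], I[3,3], I[6,6], I[6,7]^2. HN layers by μ_θ (5 steps, strictly decreasing):
  μ^(1)=57; μ^(2)=89/5; μ^(3)=17/3; μ^(4)=1; μ^(5)=-41

((0, 0, 1, 0, 0, 0, 0); (1, 1, 1, 1, 1, 0, 0); (0, 1, 1, 1, 0, 0, 0); (0, 0, 0, 0, 0, 1, 0); (0, 0, 0, 0, 0, 2, 2))


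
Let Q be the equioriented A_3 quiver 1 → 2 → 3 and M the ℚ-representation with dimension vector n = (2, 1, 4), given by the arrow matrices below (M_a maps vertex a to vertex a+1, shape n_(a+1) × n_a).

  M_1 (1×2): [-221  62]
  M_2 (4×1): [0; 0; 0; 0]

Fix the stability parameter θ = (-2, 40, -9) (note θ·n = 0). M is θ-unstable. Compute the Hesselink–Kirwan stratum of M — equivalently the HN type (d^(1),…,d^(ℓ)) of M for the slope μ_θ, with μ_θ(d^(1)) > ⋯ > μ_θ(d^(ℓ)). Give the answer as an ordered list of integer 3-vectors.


Barcode: M ≅ I[1,1], I[1,2], I[3,3]^4. HN layers by μ_θ (3 steps, strictly decreasing):
  μ^(1)=40; μ^(2)=-2; μ^(3)=-9

((0, 1, 0); (2, 0, 0); (0, 0, 4))


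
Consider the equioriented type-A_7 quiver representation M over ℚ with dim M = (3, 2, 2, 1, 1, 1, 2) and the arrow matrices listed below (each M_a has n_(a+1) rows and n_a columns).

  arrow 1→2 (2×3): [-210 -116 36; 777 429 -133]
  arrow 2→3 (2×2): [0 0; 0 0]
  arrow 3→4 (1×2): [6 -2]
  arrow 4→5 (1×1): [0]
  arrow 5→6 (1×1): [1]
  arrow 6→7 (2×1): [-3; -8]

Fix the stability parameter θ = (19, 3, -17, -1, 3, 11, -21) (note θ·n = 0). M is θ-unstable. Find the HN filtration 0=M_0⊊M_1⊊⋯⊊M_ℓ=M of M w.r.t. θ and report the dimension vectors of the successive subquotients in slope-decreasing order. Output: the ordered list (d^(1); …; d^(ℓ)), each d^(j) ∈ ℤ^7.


Interval decomposition of M: I[1,1], I[1,2]^2, I[3,3], I[3,4], I[5,7], I[7,7].
HN type (ℓ=6): μ^(1)=19; μ^(2)=11; μ^(3)=-1; μ^(4)=-7/3; μ^(5)=-17; μ^(6)=-21

((1, 0, 0, 0, 0, 0, 0); (2, 2, 0, 0, 0, 0, 0); (0, 0, 0, 1, 0, 0, 0); (0, 0, 0, 0, 1, 1, 1); (0, 0, 2, 0, 0, 0, 0); (0, 0, 0, 0, 0, 0, 1))


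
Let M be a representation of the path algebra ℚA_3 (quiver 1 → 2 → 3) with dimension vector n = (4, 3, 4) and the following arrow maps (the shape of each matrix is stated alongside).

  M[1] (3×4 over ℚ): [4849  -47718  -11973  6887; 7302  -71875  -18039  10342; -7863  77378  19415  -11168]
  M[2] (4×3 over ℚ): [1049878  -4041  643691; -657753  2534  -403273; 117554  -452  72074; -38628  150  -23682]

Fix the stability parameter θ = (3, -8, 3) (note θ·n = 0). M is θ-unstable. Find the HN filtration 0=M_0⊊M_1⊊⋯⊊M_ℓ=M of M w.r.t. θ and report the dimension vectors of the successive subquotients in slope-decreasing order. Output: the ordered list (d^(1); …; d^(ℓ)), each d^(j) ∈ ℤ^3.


Interval decomposition of M: I[1,1], I[1,2], I[1,3]^2, I[3,3]^2.
HN type (ℓ=2): μ^(1)=3; μ^(2)=-5/2

((1, 0, 4); (3, 3, 0))


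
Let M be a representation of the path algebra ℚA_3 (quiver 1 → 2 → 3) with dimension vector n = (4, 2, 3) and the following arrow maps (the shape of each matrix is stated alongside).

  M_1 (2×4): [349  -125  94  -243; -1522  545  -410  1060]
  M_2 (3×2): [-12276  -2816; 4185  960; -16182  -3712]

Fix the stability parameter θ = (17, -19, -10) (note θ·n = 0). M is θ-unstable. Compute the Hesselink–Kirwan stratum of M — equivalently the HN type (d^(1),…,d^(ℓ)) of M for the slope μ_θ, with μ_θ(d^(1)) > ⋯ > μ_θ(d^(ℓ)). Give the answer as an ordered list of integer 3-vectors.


Via rank(M_{q-1}∘⋯∘M_p): M ≅ I[1,1]^2, I[1,2], I[1,3], I[3,3]^2.
μ_θ-semistable layers: μ^(1)=17; μ^(2)=-1; μ^(3)=-4; μ^(4)=-10

((2, 0, 0); (1, 1, 0); (1, 1, 1); (0, 0, 2))


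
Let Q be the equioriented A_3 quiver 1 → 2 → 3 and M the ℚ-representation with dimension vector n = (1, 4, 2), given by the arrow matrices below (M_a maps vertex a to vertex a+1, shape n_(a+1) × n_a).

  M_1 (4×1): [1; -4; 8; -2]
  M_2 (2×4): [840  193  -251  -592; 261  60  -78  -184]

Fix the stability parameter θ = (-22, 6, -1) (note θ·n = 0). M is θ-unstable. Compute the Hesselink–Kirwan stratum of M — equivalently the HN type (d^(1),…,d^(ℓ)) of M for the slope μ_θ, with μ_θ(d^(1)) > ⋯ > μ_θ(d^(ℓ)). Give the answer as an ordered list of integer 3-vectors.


Interval decomposition of M: I[1,3], I[2,2]^2, I[2,3].
HN type (ℓ=3): μ^(1)=6; μ^(2)=5/2; μ^(3)=-22

((0, 2, 0); (0, 2, 2); (1, 0, 0))
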